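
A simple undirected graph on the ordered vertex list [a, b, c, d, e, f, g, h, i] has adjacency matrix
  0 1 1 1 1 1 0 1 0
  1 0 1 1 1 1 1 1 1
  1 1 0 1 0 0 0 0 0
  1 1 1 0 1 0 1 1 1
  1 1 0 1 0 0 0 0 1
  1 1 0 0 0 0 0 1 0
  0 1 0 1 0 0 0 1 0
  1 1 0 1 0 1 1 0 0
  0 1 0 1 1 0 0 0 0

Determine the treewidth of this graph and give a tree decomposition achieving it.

Every bag has size at most 4, so the width is 4 − 1 = 3 and tw(G) ≤ 3. Conversely, {b, d, g, h} is a clique of size 4, and the vertices of any clique must share a bag in every tree decomposition; so some bag has ≥ 4 vertices and tw(G) ≥ 3. Combining the bounds, tw(G) = 3.

Treewidth 3.
One such decomposition:
Bags: B1 = {a, b, d, e}  B2 = {a, b, d, h}  B3 = {b, d, e, i}  B4 = {a, b, f, h}  B5 = {a, b, c, d}  B6 = {b, d, g, h}
Tree: B1–B2, B1–B3, B2–B4, B1–B5, B2–B6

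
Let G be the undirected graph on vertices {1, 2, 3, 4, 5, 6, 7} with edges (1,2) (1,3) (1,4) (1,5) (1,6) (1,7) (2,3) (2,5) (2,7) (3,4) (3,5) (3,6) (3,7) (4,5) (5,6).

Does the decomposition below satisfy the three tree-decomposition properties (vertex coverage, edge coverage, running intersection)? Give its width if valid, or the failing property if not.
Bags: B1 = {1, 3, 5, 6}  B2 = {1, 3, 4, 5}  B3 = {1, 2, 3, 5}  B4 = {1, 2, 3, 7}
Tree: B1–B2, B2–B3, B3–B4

Checking the three conditions: (i) the bags cover all of {1, 2, 3, 4, 5, 6, 7}; (ii) for each edge, some bag contains both endpoints; (iii) the bags containing any fixed vertex form a subtree. All hold, so the decomposition is valid with width 4 − 1 = 3.

Yes; width 3.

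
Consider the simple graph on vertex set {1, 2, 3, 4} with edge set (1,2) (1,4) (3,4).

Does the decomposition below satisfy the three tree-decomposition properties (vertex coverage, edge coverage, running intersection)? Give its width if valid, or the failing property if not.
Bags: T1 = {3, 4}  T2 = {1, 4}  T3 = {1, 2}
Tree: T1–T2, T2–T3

Yes; width 1.

Every vertex of G appears in some bag (union = {1, 2, 3, 4}); every edge is covered by a bag; and for each vertex v the set of bags containing v is connected in the bag tree. The decomposition is therefore valid. The largest bag has 2 vertices, so the width is 1.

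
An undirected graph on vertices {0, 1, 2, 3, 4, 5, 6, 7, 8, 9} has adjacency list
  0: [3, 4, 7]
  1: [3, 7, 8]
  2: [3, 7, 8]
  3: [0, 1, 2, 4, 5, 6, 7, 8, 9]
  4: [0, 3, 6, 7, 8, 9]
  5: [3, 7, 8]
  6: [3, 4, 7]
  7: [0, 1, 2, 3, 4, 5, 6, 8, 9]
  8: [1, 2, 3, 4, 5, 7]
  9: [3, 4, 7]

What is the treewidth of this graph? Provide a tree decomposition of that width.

Each bag holds 4 vertices, so the decomposition has width 3, which upper-bounds the treewidth. For the lower bound, the 4 vertices {1, 3, 7, 8} are pairwise adjacent, and any tree decomposition puts a clique entirely inside one bag — forcing width ≥ 3. The upper and lower bounds meet at 3, so that is the treewidth.

Treewidth 3.
One optimal decomposition is:
Bags: B1 = {2, 3, 7, 8}  B2 = {1, 3, 7, 8}  B3 = {3, 4, 7, 8}  B4 = {3, 4, 7, 9}  B5 = {3, 4, 6, 7}  B6 = {0, 3, 4, 7}  B7 = {3, 5, 7, 8}
Tree: B1–B2, B1–B3, B3–B4, B4–B5, B4–B6, B2–B7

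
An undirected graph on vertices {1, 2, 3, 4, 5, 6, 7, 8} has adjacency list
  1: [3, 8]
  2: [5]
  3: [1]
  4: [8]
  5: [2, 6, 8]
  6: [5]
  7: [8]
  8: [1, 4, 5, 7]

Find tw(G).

1

A width-1 tree decomposition is:
Bags: B1 = {1, 8}  B2 = {5, 8}  B3 = {1, 3}  B4 = {5, 6}  B5 = {4, 8}  B6 = {7, 8}  B7 = {2, 5}
Tree: B1–B2, B1–B3, B2–B4, B2–B5, B1–B6, B4–B7
Every bag has size at most 2, so the width is 2 − 1 = 1 and tw(G) ≤ 1. Since G has at least one edge (e.g. 1–8), it is not an edgeless graph, so tw(G) ≥ 1. The upper and lower bounds meet at 1, so that is the treewidth.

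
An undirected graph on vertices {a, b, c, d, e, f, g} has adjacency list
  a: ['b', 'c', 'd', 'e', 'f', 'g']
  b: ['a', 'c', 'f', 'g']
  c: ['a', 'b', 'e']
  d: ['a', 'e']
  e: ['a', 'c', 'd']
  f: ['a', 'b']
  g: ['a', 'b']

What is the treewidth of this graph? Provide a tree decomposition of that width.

Treewidth 2.
One optimal decomposition is:
Bags: B1 = {a, b, g}  B2 = {a, b, c}  B3 = {a, c, e}  B4 = {a, d, e}  B5 = {a, b, f}
Tree: B1–B2, B2–B3, B3–B4, B1–B5

The largest bag has 3 vertices, giving width 2; this decomposition certifies tw(G) ≤ 2. Conversely, {a, d, e} is a clique of size 3, and the vertices of any clique must share a bag in every tree decomposition; so some bag has ≥ 3 vertices and tw(G) ≥ 2. The upper and lower bounds meet at 2, so that is the treewidth.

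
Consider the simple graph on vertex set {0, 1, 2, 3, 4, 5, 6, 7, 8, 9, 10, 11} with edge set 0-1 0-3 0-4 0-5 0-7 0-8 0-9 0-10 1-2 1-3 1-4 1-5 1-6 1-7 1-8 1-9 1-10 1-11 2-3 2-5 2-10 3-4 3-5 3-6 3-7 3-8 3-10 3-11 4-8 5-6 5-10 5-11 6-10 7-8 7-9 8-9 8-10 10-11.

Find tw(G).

4

A width-4 tree decomposition is:
Bags: B1 = {0, 1, 3, 5, 10}  B2 = {1, 3, 5, 10, 11}  B3 = {0, 1, 3, 8, 10}  B4 = {0, 1, 3, 4, 8}  B5 = {1, 2, 3, 5, 10}  B6 = {0, 1, 3, 7, 8}  B7 = {0, 1, 7, 8, 9}  B8 = {1, 3, 5, 6, 10}
Tree: B1–B2, B1–B3, B3–B4, B2–B5, B4–B6, B6–B7, B1–B8
Each bag holds 5 vertices, so the decomposition has width 4, which upper-bounds the treewidth. On the other hand G contains the 5-clique {0, 1, 7, 8, 9}. A clique must lie in a single bag of any decomposition, so no decomposition can have width below 4. Therefore the treewidth is 4.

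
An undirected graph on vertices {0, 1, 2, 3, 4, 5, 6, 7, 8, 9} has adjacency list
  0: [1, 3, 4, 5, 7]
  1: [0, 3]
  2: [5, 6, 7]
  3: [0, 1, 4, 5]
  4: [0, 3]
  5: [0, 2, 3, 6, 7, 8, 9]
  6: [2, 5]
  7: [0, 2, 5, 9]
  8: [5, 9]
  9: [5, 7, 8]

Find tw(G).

2

A width-2 tree decomposition is:
Bags: B1 = {0, 5, 7}  B2 = {2, 5, 7}  B3 = {0, 3, 5}  B4 = {5, 7, 9}  B5 = {2, 5, 6}  B6 = {0, 3, 4}  B7 = {5, 8, 9}  B8 = {0, 1, 3}
Tree: B1–B2, B1–B3, B2–B4, B2–B5, B3–B6, B4–B7, B6–B8
Each bag holds 3 vertices, so the decomposition has width 2, which upper-bounds the treewidth. For the lower bound, the 3 vertices {0, 1, 3} are pairwise adjacent, and any tree decomposition puts a clique entirely inside one bag — forcing width ≥ 2. The upper and lower bounds meet at 2, so that is the treewidth.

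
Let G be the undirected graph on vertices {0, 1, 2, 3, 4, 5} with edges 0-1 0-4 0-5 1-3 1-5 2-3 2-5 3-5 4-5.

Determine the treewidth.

2

A width-2 tree decomposition is:
Bags: B1 = {0, 1, 5}  B2 = {1, 3, 5}  B3 = {0, 4, 5}  B4 = {2, 3, 5}
Tree: B1–B2, B1–B3, B2–B4
The largest bag has 3 vertices, giving width 2; this decomposition certifies tw(G) ≤ 2. Conversely, {0, 1, 5} is a clique of size 3, and the vertices of any clique must share a bag in every tree decomposition; so some bag has ≥ 3 vertices and tw(G) ≥ 2. Therefore the treewidth is 2.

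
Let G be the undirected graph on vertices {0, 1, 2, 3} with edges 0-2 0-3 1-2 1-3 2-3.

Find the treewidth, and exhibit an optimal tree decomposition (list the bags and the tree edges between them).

Every bag has size at most 3, so the width is 3 − 1 = 2 and tw(G) ≤ 2. Conversely, {0, 2, 3} is a clique of size 3, and the vertices of any clique must share a bag in every tree decomposition; so some bag has ≥ 3 vertices and tw(G) ≥ 2. The upper and lower bounds meet at 2, so that is the treewidth.

Treewidth 2.
One optimal decomposition is:
Bags: B1 = {0, 2, 3}  B2 = {1, 2, 3}
Tree: B1–B2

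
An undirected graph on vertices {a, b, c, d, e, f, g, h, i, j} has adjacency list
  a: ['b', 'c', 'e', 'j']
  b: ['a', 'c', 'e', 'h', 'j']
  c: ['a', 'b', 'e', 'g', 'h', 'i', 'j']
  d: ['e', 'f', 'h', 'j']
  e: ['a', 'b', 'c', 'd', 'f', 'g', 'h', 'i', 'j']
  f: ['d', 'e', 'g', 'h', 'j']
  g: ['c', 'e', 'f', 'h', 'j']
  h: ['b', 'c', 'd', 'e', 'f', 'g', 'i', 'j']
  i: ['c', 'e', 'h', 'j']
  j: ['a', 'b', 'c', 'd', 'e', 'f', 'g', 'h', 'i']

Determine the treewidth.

A width-4 tree decomposition is:
Bags: B1 = {c, e, g, h, j}  B2 = {e, f, g, h, j}  B3 = {b, c, e, h, j}  B4 = {c, e, h, i, j}  B5 = {d, e, f, h, j}  B6 = {a, b, c, e, j}
Tree: B1–B2, B1–B3, B3–B4, B2–B5, B3–B6
Each bag holds 5 vertices, so the decomposition has width 4, which upper-bounds the treewidth. On the other hand G contains the 5-clique {d, e, f, h, j}. A clique must lie in a single bag of any decomposition, so no decomposition can have width below 4. Therefore the treewidth is 4.

4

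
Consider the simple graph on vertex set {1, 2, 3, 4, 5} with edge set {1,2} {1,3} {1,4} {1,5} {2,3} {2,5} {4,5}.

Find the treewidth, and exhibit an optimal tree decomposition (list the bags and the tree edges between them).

Treewidth 2.
One such decomposition:
Bags: B1 = {1, 2, 5}  B2 = {1, 2, 3}  B3 = {1, 4, 5}
Tree: B1–B2, B1–B3

The largest bag has 3 vertices, giving width 2; this decomposition certifies tw(G) ≤ 2. Conversely, {1, 2, 3} is a clique of size 3, and the vertices of any clique must share a bag in every tree decomposition; so some bag has ≥ 3 vertices and tw(G) ≥ 2. The upper and lower bounds meet at 2, so that is the treewidth.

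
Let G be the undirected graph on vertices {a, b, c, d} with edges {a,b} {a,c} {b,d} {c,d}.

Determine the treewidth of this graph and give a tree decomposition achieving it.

Treewidth 2.
One such decomposition:
Bags: B1 = {b, c, d}  B2 = {a, b, c}
Tree: B1–B2

The largest bag has 3 vertices, giving width 2; this decomposition certifies tw(G) ≤ 2. Since c–d–b–a–c is a cycle in G, G is not acyclic. Forests are exactly the graphs of treewidth ≤ 1, so tw(G) ≥ 2. Therefore the treewidth is 2.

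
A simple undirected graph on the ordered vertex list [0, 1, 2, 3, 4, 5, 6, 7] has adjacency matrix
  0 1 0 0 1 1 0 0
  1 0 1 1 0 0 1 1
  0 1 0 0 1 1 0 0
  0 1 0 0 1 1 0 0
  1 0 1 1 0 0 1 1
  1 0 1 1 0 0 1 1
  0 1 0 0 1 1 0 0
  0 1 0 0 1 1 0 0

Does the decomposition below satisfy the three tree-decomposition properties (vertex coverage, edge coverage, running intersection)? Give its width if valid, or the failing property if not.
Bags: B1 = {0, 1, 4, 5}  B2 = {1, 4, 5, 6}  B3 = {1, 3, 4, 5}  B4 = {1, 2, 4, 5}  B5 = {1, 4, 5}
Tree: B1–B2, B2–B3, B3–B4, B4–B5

A tree decomposition must satisfy three properties: every vertex lies in some bag; for every edge, both endpoints lie together in some bag; and for every vertex, the bags containing it form a connected subtree. Here vertex 7 appears in no bag, so the decomposition is invalid.

No — vertex 7 appears in no bag.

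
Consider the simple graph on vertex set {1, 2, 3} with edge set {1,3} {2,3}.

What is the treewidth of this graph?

A width-1 tree decomposition is:
Bags: B1 = {2, 3}  B2 = {1, 3}
Tree: B1–B2
Every bag has size at most 2, so the width is 2 − 1 = 1 and tw(G) ≤ 1. Any graph with an edge has treewidth ≥ 1, and G has the edge 2–3. Combining the bounds, tw(G) = 1.

1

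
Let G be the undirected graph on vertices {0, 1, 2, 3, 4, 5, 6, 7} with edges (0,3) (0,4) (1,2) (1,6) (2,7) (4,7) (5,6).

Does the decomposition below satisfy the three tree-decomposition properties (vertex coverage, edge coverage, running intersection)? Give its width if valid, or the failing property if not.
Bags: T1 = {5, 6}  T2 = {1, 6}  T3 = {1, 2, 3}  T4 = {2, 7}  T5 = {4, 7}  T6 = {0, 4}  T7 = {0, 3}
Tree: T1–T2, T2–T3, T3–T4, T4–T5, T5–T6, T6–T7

A tree decomposition must satisfy three properties: every vertex lies in some bag; for every edge, both endpoints lie together in some bag; and for every vertex, the bags containing it form a connected subtree. Here bags containing vertex 3 are not connected in the tree, so the decomposition is invalid.

No — bags containing vertex 3 are not connected in the tree.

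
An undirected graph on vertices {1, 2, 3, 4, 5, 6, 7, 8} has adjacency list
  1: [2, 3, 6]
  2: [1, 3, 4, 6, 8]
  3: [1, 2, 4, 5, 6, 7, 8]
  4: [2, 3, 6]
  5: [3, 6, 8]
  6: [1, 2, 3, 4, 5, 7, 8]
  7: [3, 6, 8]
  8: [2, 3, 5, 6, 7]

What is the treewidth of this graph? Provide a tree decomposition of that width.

Treewidth 3.
One optimal decomposition is:
Bags: B1 = {2, 3, 6, 8}  B2 = {1, 2, 3, 6}  B3 = {3, 6, 7, 8}  B4 = {2, 3, 4, 6}  B5 = {3, 5, 6, 8}
Tree: B1–B2, B1–B3, B2–B4, B3–B5

Every bag has size at most 4, so the width is 4 − 1 = 3 and tw(G) ≤ 3. For the lower bound, the 4 vertices {2, 3, 6, 8} are pairwise adjacent, and any tree decomposition puts a clique entirely inside one bag — forcing width ≥ 3. Hence tw(G) = 3 exactly.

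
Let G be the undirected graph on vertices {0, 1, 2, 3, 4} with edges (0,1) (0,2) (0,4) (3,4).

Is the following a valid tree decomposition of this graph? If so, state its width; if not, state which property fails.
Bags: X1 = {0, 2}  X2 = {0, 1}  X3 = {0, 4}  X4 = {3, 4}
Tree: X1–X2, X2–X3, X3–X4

Vertex coverage: the bags together contain {0, 1, 2, 3, 4}, the full vertex set. Edge coverage: each edge of G has both endpoints in at least one bag. Running intersection: for every vertex, the bags containing it form a connected subtree. All three properties hold, so this is a valid tree decomposition of width max|bag| − 1 = 1, and hence tw(G) ≤ 1.

Yes; width 1.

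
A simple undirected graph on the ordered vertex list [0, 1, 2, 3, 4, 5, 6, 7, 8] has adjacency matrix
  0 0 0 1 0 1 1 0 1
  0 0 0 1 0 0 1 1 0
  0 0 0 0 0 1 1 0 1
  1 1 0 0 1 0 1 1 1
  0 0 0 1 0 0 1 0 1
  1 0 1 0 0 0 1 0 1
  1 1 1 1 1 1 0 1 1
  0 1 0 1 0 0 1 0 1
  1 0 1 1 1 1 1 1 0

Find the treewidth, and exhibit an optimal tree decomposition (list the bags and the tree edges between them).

Treewidth 3.
One optimal decomposition is:
Bags: B1 = {0, 5, 6, 8}  B2 = {0, 3, 6, 8}  B3 = {3, 4, 6, 8}  B4 = {3, 6, 7, 8}  B5 = {2, 5, 6, 8}  B6 = {1, 3, 6, 7}
Tree: B1–B2, B2–B3, B3–B4, B1–B5, B4–B6

Each bag holds 4 vertices, so the decomposition has width 3, which upper-bounds the treewidth. Conversely, {2, 5, 6, 8} is a clique of size 4, and the vertices of any clique must share a bag in every tree decomposition; so some bag has ≥ 4 vertices and tw(G) ≥ 3. Therefore the treewidth is 3.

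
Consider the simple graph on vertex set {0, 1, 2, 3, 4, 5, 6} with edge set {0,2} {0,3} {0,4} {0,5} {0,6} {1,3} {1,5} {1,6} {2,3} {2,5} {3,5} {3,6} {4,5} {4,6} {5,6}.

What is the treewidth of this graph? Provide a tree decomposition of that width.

Each bag holds 4 vertices, so the decomposition has width 3, which upper-bounds the treewidth. For the lower bound, the 4 vertices {0, 2, 3, 5} are pairwise adjacent, and any tree decomposition puts a clique entirely inside one bag — forcing width ≥ 3. Hence tw(G) = 3 exactly.

Treewidth 3.
Bags: B1 = {1, 3, 5, 6}  B2 = {0, 3, 5, 6}  B3 = {0, 2, 3, 5}  B4 = {0, 4, 5, 6}
Tree: B1–B2, B2–B3, B2–B4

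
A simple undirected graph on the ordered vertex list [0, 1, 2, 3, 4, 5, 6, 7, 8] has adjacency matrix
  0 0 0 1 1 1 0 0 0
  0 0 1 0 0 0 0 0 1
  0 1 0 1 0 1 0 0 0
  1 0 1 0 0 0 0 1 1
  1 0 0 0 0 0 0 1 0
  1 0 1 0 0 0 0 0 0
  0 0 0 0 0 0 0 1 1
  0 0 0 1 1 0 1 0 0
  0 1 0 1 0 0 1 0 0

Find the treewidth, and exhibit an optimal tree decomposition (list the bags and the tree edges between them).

Every bag has size at most 4, so the width is 4 − 1 = 3 and tw(G) ≤ 3. For the lower bound: the 4 vertex sets {0,4,5}, {2}, {3}, {1,6,7,8} are disjoint, each induces a connected subgraph, and every pair is joined by at least one edge of G. Contracting each set to a single vertex therefore yields K_{4} as a minor, and since treewidth is minor-monotone, tw(G) ≥ tw(K_{4}) = 3. Combining the bounds, tw(G) = 3.

Treewidth 3.
One such decomposition:
Bags: B1 = {0, 2, 4, 5}  B2 = {0, 2, 3, 4}  B3 = {2, 3, 4, 7}  B4 = {1, 2, 3, 7}  B5 = {1, 3, 7, 8}  B6 = {1, 6, 7, 8}
Tree: B1–B2, B2–B3, B3–B4, B4–B5, B5–B6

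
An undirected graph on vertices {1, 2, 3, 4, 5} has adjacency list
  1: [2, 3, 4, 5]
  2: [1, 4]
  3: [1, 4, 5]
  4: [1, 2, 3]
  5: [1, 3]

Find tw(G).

A width-2 tree decomposition is:
Bags: B1 = {1, 2, 4}  B2 = {1, 3, 4}  B3 = {1, 3, 5}
Tree: B1–B2, B2–B3
The largest bag has 3 vertices, giving width 2; this decomposition certifies tw(G) ≤ 2. For the lower bound, the 3 vertices {1, 2, 4} are pairwise adjacent, and any tree decomposition puts a clique entirely inside one bag — forcing width ≥ 2. Therefore the treewidth is 2.

2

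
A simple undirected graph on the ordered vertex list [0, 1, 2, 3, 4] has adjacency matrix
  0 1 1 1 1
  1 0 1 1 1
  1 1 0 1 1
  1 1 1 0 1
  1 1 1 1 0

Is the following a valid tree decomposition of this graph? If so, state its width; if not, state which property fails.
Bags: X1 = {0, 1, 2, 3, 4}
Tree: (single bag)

Vertex coverage: the bags together contain {0, 1, 2, 3, 4}, the full vertex set. Edge coverage: each edge of G has both endpoints in at least one bag. Running intersection: for every vertex, the bags containing it form a connected subtree. All three properties hold, so this is a valid tree decomposition of width max|bag| − 1 = 4, and hence tw(G) ≤ 4.

Yes; width 4.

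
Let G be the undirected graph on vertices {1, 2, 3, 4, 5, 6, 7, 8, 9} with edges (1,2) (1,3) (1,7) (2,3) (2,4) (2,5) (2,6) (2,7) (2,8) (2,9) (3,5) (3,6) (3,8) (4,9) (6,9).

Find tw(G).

2

A width-2 tree decomposition is:
Bags: B1 = {1, 2, 3}  B2 = {2, 3, 5}  B3 = {2, 3, 6}  B4 = {2, 6, 9}  B5 = {1, 2, 7}  B6 = {2, 4, 9}  B7 = {2, 3, 8}
Tree: B1–B2, B1–B3, B3–B4, B1–B5, B4–B6, B2–B7
Every bag has size at most 3, so the width is 3 − 1 = 2 and tw(G) ≤ 2. On the other hand G contains the 3-clique {2, 4, 9}. A clique must lie in a single bag of any decomposition, so no decomposition can have width below 2. Therefore the treewidth is 2.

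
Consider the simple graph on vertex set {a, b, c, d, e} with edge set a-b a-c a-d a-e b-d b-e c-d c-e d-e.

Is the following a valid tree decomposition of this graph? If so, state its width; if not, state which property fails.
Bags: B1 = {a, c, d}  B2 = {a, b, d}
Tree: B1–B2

No — vertex e appears in no bag.

A tree decomposition must satisfy three properties: every vertex lies in some bag; for every edge, both endpoints lie together in some bag; and for every vertex, the bags containing it form a connected subtree. Here vertex e appears in no bag, so the decomposition is invalid.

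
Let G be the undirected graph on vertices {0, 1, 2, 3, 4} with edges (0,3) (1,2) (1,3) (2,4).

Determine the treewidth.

A width-1 tree decomposition is:
Bags: B1 = {0, 3}  B2 = {1, 3}  B3 = {1, 2}  B4 = {2, 4}
Tree: B1–B2, B2–B3, B3–B4
The largest bag has 2 vertices, giving width 1; this decomposition certifies tw(G) ≤ 1. Since G has at least one edge (e.g. 0–3), it is not an edgeless graph, so tw(G) ≥ 1. Combining the bounds, tw(G) = 1.

1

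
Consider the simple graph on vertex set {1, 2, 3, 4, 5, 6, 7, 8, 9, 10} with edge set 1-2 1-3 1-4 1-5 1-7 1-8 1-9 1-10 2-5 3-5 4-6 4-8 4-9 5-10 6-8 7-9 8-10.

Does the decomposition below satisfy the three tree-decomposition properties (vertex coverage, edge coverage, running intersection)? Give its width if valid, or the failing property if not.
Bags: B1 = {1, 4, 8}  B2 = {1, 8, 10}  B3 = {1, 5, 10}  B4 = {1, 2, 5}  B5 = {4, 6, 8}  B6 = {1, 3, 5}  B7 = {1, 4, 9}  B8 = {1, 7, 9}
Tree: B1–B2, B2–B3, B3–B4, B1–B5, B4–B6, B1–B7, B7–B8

Yes; width 2.

Vertex coverage: the bags together contain {1, 2, 3, 4, 5, 6, 7, 8, 9, 10}, the full vertex set. Edge coverage: each edge of G has both endpoints in at least one bag. Running intersection: for every vertex, the bags containing it form a connected subtree. All three properties hold, so this is a valid tree decomposition of width max|bag| − 1 = 2, and hence tw(G) ≤ 2.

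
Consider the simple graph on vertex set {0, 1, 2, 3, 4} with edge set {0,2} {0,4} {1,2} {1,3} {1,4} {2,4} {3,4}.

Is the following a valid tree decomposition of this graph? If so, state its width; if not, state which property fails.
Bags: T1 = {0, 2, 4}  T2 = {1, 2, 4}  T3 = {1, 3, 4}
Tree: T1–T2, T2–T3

Yes; width 2.

Checking the three conditions: (i) the bags cover all of {0, 1, 2, 3, 4}; (ii) for each edge, some bag contains both endpoints; (iii) the bags containing any fixed vertex form a subtree. All hold, so the decomposition is valid with width 3 − 1 = 2.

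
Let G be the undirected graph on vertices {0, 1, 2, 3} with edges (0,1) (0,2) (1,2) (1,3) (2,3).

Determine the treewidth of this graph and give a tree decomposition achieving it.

Every bag has size at most 3, so the width is 3 − 1 = 2 and tw(G) ≤ 2. On the other hand G contains the 3-clique {0, 1, 2}. A clique must lie in a single bag of any decomposition, so no decomposition can have width below 2. Combining the bounds, tw(G) = 2.

Treewidth 2.
One optimal decomposition is:
Bags: B1 = {1, 2, 3}  B2 = {0, 1, 2}
Tree: B1–B2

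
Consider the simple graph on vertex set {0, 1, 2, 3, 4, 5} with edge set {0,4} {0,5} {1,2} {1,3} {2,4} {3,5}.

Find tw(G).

2

A width-2 tree decomposition is:
Bags: B1 = {0, 3, 5}  B2 = {0, 1, 3}  B3 = {0, 1, 2}  B4 = {0, 2, 4}
Tree: B1–B2, B2–B3, B3–B4
Every bag has size at most 3, so the width is 3 − 1 = 2 and tw(G) ≤ 2. The edges 0–5–3–1–2–4–0 form a cycle, so G is not a tree and its treewidth is at least 2. Therefore the treewidth is 2.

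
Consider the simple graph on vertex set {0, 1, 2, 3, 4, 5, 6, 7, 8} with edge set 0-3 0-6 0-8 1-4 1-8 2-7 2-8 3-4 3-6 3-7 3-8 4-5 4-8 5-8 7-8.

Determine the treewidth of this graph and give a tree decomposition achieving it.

The largest bag has 3 vertices, giving width 2; this decomposition certifies tw(G) ≤ 2. For the lower bound, the 3 vertices {1, 4, 8} are pairwise adjacent, and any tree decomposition puts a clique entirely inside one bag — forcing width ≥ 2. The upper and lower bounds meet at 2, so that is the treewidth.

Treewidth 2.
One optimal decomposition is:
Bags: B1 = {3, 4, 8}  B2 = {3, 7, 8}  B3 = {2, 7, 8}  B4 = {1, 4, 8}  B5 = {0, 3, 8}  B6 = {0, 3, 6}  B7 = {4, 5, 8}
Tree: B1–B2, B2–B3, B1–B4, B1–B5, B5–B6, B4–B7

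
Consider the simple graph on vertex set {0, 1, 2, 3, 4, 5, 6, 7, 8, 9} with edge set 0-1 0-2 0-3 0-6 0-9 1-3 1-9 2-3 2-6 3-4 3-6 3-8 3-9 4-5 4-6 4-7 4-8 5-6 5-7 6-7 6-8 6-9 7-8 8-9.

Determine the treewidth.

3

A width-3 tree decomposition is:
Bags: B1 = {3, 6, 8, 9}  B2 = {3, 4, 6, 8}  B3 = {4, 6, 7, 8}  B4 = {0, 3, 6, 9}  B5 = {4, 5, 6, 7}  B6 = {0, 2, 3, 6}  B7 = {0, 1, 3, 9}
Tree: B1–B2, B2–B3, B1–B4, B3–B5, B4–B6, B4–B7
Every bag has size at most 4, so the width is 4 − 1 = 3 and tw(G) ≤ 3. On the other hand G contains the 4-clique {0, 1, 3, 9}. A clique must lie in a single bag of any decomposition, so no decomposition can have width below 3. Combining the bounds, tw(G) = 3.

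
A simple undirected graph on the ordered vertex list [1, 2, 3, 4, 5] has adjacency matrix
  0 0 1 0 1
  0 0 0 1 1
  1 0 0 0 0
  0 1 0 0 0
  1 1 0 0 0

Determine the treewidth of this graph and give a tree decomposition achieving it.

Every bag has size at most 2, so the width is 2 − 1 = 1 and tw(G) ≤ 1. Since G has at least one edge (e.g. 3–1), it is not an edgeless graph, so tw(G) ≥ 1. The upper and lower bounds meet at 1, so that is the treewidth.

Treewidth 1.
Bags: B1 = {1, 3}  B2 = {1, 5}  B3 = {2, 5}  B4 = {2, 4}
Tree: B1–B2, B2–B3, B3–B4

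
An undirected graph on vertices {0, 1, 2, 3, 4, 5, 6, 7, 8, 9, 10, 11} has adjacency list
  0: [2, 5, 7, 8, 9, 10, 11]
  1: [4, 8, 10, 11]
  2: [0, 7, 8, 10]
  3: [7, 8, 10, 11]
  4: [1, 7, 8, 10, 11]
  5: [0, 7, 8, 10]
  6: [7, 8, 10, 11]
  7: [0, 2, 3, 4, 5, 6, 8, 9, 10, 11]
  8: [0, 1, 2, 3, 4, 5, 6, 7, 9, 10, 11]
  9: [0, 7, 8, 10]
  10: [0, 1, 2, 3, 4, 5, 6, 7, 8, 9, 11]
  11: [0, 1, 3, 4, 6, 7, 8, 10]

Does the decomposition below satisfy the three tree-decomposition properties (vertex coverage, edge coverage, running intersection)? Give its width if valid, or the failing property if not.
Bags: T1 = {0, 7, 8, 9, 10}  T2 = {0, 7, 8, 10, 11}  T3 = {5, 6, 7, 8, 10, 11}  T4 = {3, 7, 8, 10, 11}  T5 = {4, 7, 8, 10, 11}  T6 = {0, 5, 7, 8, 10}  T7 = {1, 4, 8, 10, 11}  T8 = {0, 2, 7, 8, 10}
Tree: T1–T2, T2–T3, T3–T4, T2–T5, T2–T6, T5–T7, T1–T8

A tree decomposition must satisfy three properties: every vertex lies in some bag; for every edge, both endpoints lie together in some bag; and for every vertex, the bags containing it form a connected subtree. Here bags containing vertex 5 are not connected in the tree, so the decomposition is invalid.

No — bags containing vertex 5 are not connected in the tree.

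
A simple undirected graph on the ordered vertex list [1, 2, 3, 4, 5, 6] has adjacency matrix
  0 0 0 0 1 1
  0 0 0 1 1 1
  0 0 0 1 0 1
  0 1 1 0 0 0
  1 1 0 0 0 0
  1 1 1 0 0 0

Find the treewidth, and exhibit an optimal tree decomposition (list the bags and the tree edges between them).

Treewidth 2.
Bags: B1 = {1, 5, 6}  B2 = {2, 5, 6}  B3 = {2, 3, 6}  B4 = {2, 3, 4}
Tree: B1–B2, B2–B3, B3–B4

Every bag has size at most 3, so the width is 3 − 1 = 2 and tw(G) ≤ 2. Since 1–5–2–6–1 is a cycle in G, G is not acyclic. Forests are exactly the graphs of treewidth ≤ 1, so tw(G) ≥ 2. Therefore the treewidth is 2.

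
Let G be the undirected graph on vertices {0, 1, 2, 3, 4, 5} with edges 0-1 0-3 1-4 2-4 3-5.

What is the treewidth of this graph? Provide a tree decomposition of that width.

Each bag holds 2 vertices, so the decomposition has width 1, which upper-bounds the treewidth. Since G has at least one edge (e.g. 3–0), it is not an edgeless graph, so tw(G) ≥ 1. The upper and lower bounds meet at 1, so that is the treewidth.

Treewidth 1.
One optimal decomposition is:
Bags: B1 = {0, 3}  B2 = {0, 1}  B3 = {3, 5}  B4 = {1, 4}  B5 = {2, 4}
Tree: B1–B2, B1–B3, B2–B4, B4–B5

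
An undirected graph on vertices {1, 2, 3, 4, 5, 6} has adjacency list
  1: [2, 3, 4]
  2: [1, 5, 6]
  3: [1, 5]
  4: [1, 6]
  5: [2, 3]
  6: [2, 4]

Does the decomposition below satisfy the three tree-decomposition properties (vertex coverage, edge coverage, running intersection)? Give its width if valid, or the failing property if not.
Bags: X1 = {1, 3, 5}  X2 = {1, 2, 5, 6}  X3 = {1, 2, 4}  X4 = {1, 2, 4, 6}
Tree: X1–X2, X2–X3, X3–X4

No — bags containing vertex 6 are not connected in the tree.

A tree decomposition must satisfy three properties: every vertex lies in some bag; for every edge, both endpoints lie together in some bag; and for every vertex, the bags containing it form a connected subtree. Here bags containing vertex 6 are not connected in the tree, so the decomposition is invalid.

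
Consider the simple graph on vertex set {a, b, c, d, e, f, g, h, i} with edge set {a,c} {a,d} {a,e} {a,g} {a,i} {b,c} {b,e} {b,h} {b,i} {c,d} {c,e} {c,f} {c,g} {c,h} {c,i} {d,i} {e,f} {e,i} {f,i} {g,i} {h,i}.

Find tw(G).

A width-3 tree decomposition is:
Bags: B1 = {a, c, g, i}  B2 = {a, c, e, i}  B3 = {b, c, e, i}  B4 = {a, c, d, i}  B5 = {b, c, h, i}  B6 = {c, e, f, i}
Tree: B1–B2, B2–B3, B2–B4, B3–B5, B2–B6
The largest bag has 4 vertices, giving width 3; this decomposition certifies tw(G) ≤ 3. Conversely, {a, c, d, i} is a clique of size 4, and the vertices of any clique must share a bag in every tree decomposition; so some bag has ≥ 4 vertices and tw(G) ≥ 3. Therefore the treewidth is 3.

3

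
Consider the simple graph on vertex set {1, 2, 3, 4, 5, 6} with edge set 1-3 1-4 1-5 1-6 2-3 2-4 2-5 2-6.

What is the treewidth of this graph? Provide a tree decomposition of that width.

Every bag has size at most 3, so the width is 3 − 1 = 2 and tw(G) ≤ 2. Since 1–3–2–5–1 is a cycle in G, G is not acyclic. Forests are exactly the graphs of treewidth ≤ 1, so tw(G) ≥ 2. Therefore the treewidth is 2.

Treewidth 2.
One such decomposition:
Bags: B1 = {1, 2, 3}  B2 = {1, 2, 5}  B3 = {1, 2, 6}  B4 = {1, 2, 4}
Tree: B1–B2, B2–B3, B3–B4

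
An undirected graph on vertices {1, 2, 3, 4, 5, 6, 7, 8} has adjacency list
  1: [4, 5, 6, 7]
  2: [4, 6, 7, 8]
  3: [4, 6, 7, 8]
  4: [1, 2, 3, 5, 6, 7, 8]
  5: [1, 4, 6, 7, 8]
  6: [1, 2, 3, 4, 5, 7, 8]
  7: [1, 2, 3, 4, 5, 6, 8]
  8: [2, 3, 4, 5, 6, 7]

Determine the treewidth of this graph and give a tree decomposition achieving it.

Every bag has size at most 5, so the width is 5 − 1 = 4 and tw(G) ≤ 4. On the other hand G contains the 5-clique {2, 4, 6, 7, 8}. A clique must lie in a single bag of any decomposition, so no decomposition can have width below 4. Therefore the treewidth is 4.

Treewidth 4.
Bags: B1 = {3, 4, 6, 7, 8}  B2 = {4, 5, 6, 7, 8}  B3 = {1, 4, 5, 6, 7}  B4 = {2, 4, 6, 7, 8}
Tree: B1–B2, B2–B3, B1–B4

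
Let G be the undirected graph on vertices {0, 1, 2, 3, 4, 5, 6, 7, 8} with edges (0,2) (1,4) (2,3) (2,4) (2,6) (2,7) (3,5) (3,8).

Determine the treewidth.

1

A width-1 tree decomposition is:
Bags: B1 = {2, 4}  B2 = {2, 6}  B3 = {2, 3}  B4 = {0, 2}  B5 = {3, 5}  B6 = {1, 4}  B7 = {3, 8}  B8 = {2, 7}
Tree: B1–B2, B2–B3, B1–B4, B3–B5, B1–B6, B3–B7, B3–B8
Every bag has size at most 2, so the width is 2 − 1 = 1 and tw(G) ≤ 1. Any graph with an edge has treewidth ≥ 1, and G has the edge 2–4. Combining the bounds, tw(G) = 1.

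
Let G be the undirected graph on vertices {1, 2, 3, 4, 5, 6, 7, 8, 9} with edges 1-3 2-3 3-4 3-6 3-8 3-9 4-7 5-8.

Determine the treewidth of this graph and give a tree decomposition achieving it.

Treewidth 1.
One such decomposition:
Bags: B1 = {3, 8}  B2 = {2, 3}  B3 = {1, 3}  B4 = {3, 4}  B5 = {3, 6}  B6 = {4, 7}  B7 = {3, 9}  B8 = {5, 8}
Tree: B1–B2, B1–B3, B1–B4, B3–B5, B4–B6, B3–B7, B1–B8

The largest bag has 2 vertices, giving width 1; this decomposition certifies tw(G) ≤ 1. Any graph with an edge has treewidth ≥ 1, and G has the edge 3–8. The upper and lower bounds meet at 1, so that is the treewidth.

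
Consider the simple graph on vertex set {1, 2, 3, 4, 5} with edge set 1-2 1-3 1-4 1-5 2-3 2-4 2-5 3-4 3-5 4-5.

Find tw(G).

A width-4 tree decomposition is:
Bags: B1 = {1, 2, 3, 4, 5}
Tree: (single bag)
With just one bag of size 5, the width is 5 − 1 = 4, so tw(G) ≤ 4. For the lower bound, the 5 vertices {1, 2, 3, 4, 5} are pairwise adjacent, and any tree decomposition puts a clique entirely inside one bag — forcing width ≥ 4. Combining the bounds, tw(G) = 4.

4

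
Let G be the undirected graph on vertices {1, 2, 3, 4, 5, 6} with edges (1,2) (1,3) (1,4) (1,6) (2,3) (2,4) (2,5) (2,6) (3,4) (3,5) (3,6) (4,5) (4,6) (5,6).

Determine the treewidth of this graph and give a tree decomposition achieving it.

Treewidth 4.
Bags: B1 = {1, 2, 3, 4, 6}  B2 = {2, 3, 4, 5, 6}
Tree: B1–B2

Each bag holds 5 vertices, so the decomposition has width 4, which upper-bounds the treewidth. For the lower bound, the 5 vertices {1, 2, 3, 4, 6} are pairwise adjacent, and any tree decomposition puts a clique entirely inside one bag — forcing width ≥ 4. Hence tw(G) = 4 exactly.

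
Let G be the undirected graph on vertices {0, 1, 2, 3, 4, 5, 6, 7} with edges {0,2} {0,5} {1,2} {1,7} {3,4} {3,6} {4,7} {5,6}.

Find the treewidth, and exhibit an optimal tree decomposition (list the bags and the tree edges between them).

The largest bag has 3 vertices, giving width 2; this decomposition certifies tw(G) ≤ 2. Since 1–2–0–5–6–3–4–7–1 is a cycle in G, G is not acyclic. Forests are exactly the graphs of treewidth ≤ 1, so tw(G) ≥ 2. The upper and lower bounds meet at 2, so that is the treewidth.

Treewidth 2.
One optimal decomposition is:
Bags: B1 = {0, 1, 2}  B2 = {0, 1, 5}  B3 = {1, 5, 6}  B4 = {1, 3, 6}  B5 = {1, 3, 4}  B6 = {1, 4, 7}
Tree: B1–B2, B2–B3, B3–B4, B4–B5, B5–B6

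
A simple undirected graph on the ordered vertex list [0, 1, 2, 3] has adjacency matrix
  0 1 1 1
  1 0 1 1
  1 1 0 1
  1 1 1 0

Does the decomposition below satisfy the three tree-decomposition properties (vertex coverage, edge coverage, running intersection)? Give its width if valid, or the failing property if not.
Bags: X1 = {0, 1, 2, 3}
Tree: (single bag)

Yes; width 3.

Every vertex of G appears in some bag (union = {0, 1, 2, 3}); every edge is covered by a bag; and for each vertex v the set of bags containing v is connected in the bag tree. The decomposition is therefore valid. The largest bag has 4 vertices, so the width is 3.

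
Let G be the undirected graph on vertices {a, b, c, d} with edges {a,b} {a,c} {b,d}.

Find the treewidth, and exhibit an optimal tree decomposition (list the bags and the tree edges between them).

Treewidth 1.
Bags: B1 = {a, c}  B2 = {a, b}  B3 = {b, d}
Tree: B1–B2, B2–B3

The largest bag has 2 vertices, giving width 1; this decomposition certifies tw(G) ≤ 1. Since G has at least one edge (e.g. c–a), it is not an edgeless graph, so tw(G) ≥ 1. Combining the bounds, tw(G) = 1.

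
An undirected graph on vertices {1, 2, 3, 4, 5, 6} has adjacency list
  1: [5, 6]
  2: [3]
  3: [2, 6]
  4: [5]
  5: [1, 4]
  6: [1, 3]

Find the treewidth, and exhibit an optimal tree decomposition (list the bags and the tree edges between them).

Every bag has size at most 2, so the width is 2 − 1 = 1 and tw(G) ≤ 1. Any graph with an edge has treewidth ≥ 1, and G has the edge 4–5. Combining the bounds, tw(G) = 1.

Treewidth 1.
One such decomposition:
Bags: B1 = {4, 5}  B2 = {1, 5}  B3 = {1, 6}  B4 = {3, 6}  B5 = {2, 3}
Tree: B1–B2, B2–B3, B3–B4, B4–B5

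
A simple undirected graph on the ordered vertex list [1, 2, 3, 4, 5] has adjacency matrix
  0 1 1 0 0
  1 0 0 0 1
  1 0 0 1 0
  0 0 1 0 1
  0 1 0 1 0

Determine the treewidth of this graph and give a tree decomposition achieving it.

Treewidth 2.
One such decomposition:
Bags: B1 = {3, 4, 5}  B2 = {1, 3, 5}  B3 = {1, 2, 5}
Tree: B1–B2, B2–B3

Each bag holds 3 vertices, so the decomposition has width 2, which upper-bounds the treewidth. The edges 5–4–3–1–2–5 form a cycle, so G is not a tree and its treewidth is at least 2. The upper and lower bounds meet at 2, so that is the treewidth.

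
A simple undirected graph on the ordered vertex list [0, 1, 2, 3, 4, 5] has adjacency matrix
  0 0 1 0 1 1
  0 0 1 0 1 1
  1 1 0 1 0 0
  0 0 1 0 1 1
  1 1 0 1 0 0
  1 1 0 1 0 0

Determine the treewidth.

A width-3 tree decomposition is:
Bags: B1 = {0, 2, 4, 5}  B2 = {2, 3, 4, 5}  B3 = {1, 2, 4, 5}
Tree: B1–B2, B2–B3
Every bag has size at most 4, so the width is 4 − 1 = 3 and tw(G) ≤ 3. For the lower bound: the 4 vertex sets {0,2}, {3,5}, {4}, {1} are disjoint, each induces a connected subgraph, and every pair is joined by at least one edge of G. Contracting each set to a single vertex therefore yields K_{4} as a minor, and since treewidth is minor-monotone, tw(G) ≥ tw(K_{4}) = 3. The upper and lower bounds meet at 3, so that is the treewidth.

3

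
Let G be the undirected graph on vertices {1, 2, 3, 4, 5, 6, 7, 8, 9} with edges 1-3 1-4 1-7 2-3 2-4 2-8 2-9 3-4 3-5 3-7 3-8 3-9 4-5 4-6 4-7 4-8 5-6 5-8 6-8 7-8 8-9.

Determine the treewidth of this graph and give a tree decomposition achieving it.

Treewidth 3.
One optimal decomposition is:
Bags: B1 = {2, 3, 4, 8}  B2 = {3, 4, 5, 8}  B3 = {4, 5, 6, 8}  B4 = {2, 3, 8, 9}  B5 = {3, 4, 7, 8}  B6 = {1, 3, 4, 7}
Tree: B1–B2, B2–B3, B1–B4, B2–B5, B5–B6

Each bag holds 4 vertices, so the decomposition has width 3, which upper-bounds the treewidth. On the other hand G contains the 4-clique {2, 3, 8, 9}. A clique must lie in a single bag of any decomposition, so no decomposition can have width below 3. The upper and lower bounds meet at 3, so that is the treewidth.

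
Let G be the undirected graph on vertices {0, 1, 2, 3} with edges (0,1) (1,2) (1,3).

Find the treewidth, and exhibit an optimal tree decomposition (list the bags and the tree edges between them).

The largest bag has 2 vertices, giving width 1; this decomposition certifies tw(G) ≤ 1. G has an edge, so its treewidth is at least 1. Combining the bounds, tw(G) = 1.

Treewidth 1.
Bags: B1 = {1, 2}  B2 = {0, 1}  B3 = {1, 3}
Tree: B1–B2, B2–B3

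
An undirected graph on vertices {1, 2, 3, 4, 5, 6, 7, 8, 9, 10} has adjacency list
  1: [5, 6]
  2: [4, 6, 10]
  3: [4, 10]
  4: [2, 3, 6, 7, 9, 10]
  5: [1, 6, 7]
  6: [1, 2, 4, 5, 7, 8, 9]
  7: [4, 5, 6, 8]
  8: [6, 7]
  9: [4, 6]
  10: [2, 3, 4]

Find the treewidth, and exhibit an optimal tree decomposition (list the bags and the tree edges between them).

Treewidth 2.
Bags: B1 = {4, 6, 9}  B2 = {2, 4, 6}  B3 = {2, 4, 10}  B4 = {4, 6, 7}  B5 = {6, 7, 8}  B6 = {5, 6, 7}  B7 = {3, 4, 10}  B8 = {1, 5, 6}
Tree: B1–B2, B2–B3, B1–B4, B4–B5, B5–B6, B3–B7, B6–B8

Each bag holds 3 vertices, so the decomposition has width 2, which upper-bounds the treewidth. Conversely, {2, 4, 10} is a clique of size 3, and the vertices of any clique must share a bag in every tree decomposition; so some bag has ≥ 3 vertices and tw(G) ≥ 2. The upper and lower bounds meet at 2, so that is the treewidth.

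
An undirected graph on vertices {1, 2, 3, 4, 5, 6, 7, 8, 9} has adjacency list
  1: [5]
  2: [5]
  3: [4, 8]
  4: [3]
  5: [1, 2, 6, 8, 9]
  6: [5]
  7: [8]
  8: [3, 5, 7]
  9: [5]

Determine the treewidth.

1

A width-1 tree decomposition is:
Bags: B1 = {7, 8}  B2 = {5, 8}  B3 = {3, 8}  B4 = {5, 9}  B5 = {2, 5}  B6 = {1, 5}  B7 = {3, 4}  B8 = {5, 6}
Tree: B1–B2, B2–B3, B2–B4, B2–B5, B5–B6, B3–B7, B2–B8
Every bag has size at most 2, so the width is 2 − 1 = 1 and tw(G) ≤ 1. G has an edge, so its treewidth is at least 1. Hence tw(G) = 1 exactly.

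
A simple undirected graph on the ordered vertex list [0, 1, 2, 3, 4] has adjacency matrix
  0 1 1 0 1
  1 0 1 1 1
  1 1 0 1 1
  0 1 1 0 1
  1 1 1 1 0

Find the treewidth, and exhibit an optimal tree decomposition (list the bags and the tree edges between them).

Each bag holds 4 vertices, so the decomposition has width 3, which upper-bounds the treewidth. For the lower bound, the 4 vertices {0, 1, 2, 4} are pairwise adjacent, and any tree decomposition puts a clique entirely inside one bag — forcing width ≥ 3. Combining the bounds, tw(G) = 3.

Treewidth 3.
Bags: B1 = {0, 1, 2, 4}  B2 = {1, 2, 3, 4}
Tree: B1–B2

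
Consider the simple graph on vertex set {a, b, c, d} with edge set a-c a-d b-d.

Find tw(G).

1

A width-1 tree decomposition is:
Bags: B1 = {a, c}  B2 = {a, d}  B3 = {b, d}
Tree: B1–B2, B2–B3
Each bag holds 2 vertices, so the decomposition has width 1, which upper-bounds the treewidth. Any graph with an edge has treewidth ≥ 1, and G has the edge c–a. Combining the bounds, tw(G) = 1.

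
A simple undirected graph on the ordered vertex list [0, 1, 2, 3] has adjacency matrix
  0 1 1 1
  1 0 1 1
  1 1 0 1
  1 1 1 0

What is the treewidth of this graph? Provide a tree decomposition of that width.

Treewidth 3.
One such decomposition:
Bags: B1 = {0, 1, 2, 3}
Tree: (single bag)

With just one bag of size 4, the width is 4 − 1 = 3, so tw(G) ≤ 3. For the lower bound, the 4 vertices {0, 1, 2, 3} are pairwise adjacent, and any tree decomposition puts a clique entirely inside one bag — forcing width ≥ 3. Hence tw(G) = 3 exactly.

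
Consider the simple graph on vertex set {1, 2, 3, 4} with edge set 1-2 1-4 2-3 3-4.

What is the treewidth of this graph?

2

A width-2 tree decomposition is:
Bags: B1 = {1, 2, 4}  B2 = {2, 3, 4}
Tree: B1–B2
The largest bag has 3 vertices, giving width 2; this decomposition certifies tw(G) ≤ 2. Since 4–1–2–3–4 is a cycle in G, G is not acyclic. Forests are exactly the graphs of treewidth ≤ 1, so tw(G) ≥ 2. Therefore the treewidth is 2.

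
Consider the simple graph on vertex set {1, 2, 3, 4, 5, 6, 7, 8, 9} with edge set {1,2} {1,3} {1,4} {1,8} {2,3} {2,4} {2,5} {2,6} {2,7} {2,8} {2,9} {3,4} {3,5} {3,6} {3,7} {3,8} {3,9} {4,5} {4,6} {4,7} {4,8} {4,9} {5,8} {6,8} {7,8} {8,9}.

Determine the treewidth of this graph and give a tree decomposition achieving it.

Treewidth 4.
Bags: B1 = {2, 3, 4, 7, 8}  B2 = {1, 2, 3, 4, 8}  B3 = {2, 3, 4, 6, 8}  B4 = {2, 3, 4, 5, 8}  B5 = {2, 3, 4, 8, 9}
Tree: B1–B2, B1–B3, B1–B4, B4–B5

Each bag holds 5 vertices, so the decomposition has width 4, which upper-bounds the treewidth. On the other hand G contains the 5-clique {1, 2, 3, 4, 8}. A clique must lie in a single bag of any decomposition, so no decomposition can have width below 4. Hence tw(G) = 4 exactly.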